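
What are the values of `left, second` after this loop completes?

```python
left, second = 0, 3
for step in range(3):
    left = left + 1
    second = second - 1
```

left goes 0→3, second goes 3→0
`left, second` takes the values: (0, 3) → (1, 3) → (1, 2) → (2, 2) → (2, 1) → (3, 1) → (3, 0)

Answer: 3, 0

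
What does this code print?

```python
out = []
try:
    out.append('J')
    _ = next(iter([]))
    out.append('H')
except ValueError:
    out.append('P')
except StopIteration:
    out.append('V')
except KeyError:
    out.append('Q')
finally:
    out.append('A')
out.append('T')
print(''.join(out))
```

Execution trace: 'J' (try body) → 'V' (except StopIteration) → 'A' (finally) → 'T' (after the try/except). Output: JVAT

Answer: JVAT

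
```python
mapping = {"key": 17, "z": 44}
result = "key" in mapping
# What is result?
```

Trace:
`mapping = {"key": 17, "z": 44}` → mapping = {'key': 17, 'z': 44}
`result = "key" in mapping` → result = True
So result = True

Answer: True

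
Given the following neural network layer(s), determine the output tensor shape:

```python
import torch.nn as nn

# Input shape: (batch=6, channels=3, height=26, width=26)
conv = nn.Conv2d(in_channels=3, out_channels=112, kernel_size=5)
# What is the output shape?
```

Input: (6, 3, 26, 26) -> Output: (6, 112, 22, 22)

Answer: (6, 112, 22, 22)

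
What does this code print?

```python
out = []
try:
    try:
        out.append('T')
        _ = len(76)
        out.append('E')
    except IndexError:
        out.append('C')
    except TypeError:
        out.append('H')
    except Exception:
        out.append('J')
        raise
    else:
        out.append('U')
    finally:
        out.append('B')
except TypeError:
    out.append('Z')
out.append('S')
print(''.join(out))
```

Execution trace: 'T' (inner try body) → 'H' (inner except TypeError) → 'B' (inner finally) → 'S' (after the try/except). Output: THBS

Answer: THBS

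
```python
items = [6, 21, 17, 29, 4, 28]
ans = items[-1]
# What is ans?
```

Trace:
`items = [6, 21, 17, 29, 4, 28]` → items = [6, 21, 17, 29, 4, 28]
`ans = items[-1]` → ans = 28
So ans = 28

Answer: 28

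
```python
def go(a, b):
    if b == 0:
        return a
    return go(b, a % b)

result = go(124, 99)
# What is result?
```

go(124, 99) -> go(99, 25) -> go(25, 24) -> go(24, 1) -> go(1, 0) -> 1

Answer: 1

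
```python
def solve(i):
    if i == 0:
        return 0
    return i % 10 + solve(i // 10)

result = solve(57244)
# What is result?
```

Sum of digits of 57244: 4 + 4 + 2 + 7 + 5 = 22

Answer: 22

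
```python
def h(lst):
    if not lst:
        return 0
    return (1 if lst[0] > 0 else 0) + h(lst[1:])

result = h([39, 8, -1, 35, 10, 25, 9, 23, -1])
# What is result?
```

Count of positive elements in [39, 8, -1, 35, 10, 25, 9, 23, -1] = 7

Answer: 7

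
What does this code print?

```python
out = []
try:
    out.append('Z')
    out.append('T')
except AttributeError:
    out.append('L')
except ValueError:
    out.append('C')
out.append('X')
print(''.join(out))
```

Execution trace: 'Z' (try body) → 'T' (try body, no exception) → 'X' (after the try/except). Output: ZTX

Answer: ZTX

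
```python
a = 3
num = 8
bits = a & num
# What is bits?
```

Trace:
`a = 3` → a = 3
`num = 8` → num = 8
`bits = a & num` → bits = 0
So bits = 0

Answer: 0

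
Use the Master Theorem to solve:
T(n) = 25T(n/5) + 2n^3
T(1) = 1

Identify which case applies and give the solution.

a=25, b=5, f(n)=2n^3. log_5(25) = 2. Since c=3 > 2 and the regularity condition holds (25(n/5)^3 = (25/5^3)n^3 with 25/5^3 < 1), Case 3 applies: T(n) = Θ(f(n)) = O(n^3).

Answer: O(n^3) - Case 3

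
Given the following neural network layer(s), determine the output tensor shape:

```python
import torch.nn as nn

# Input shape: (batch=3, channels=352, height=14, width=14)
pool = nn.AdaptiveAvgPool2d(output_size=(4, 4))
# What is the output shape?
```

Input: (3, 352, 14, 14) -> Output: (3, 352, 4, 4)

Answer: (3, 352, 4, 4)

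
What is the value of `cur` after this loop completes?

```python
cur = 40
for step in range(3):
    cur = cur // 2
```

Halve 3 times: 40 // 2^3 = 5
`cur` takes the values: 40 → 20 → 10 → 5

Answer: 5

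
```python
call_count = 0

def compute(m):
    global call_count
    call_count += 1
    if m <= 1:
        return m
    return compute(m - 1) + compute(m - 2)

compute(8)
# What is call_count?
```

Calls(m) = 1 + Calls(m-1) + Calls(m-2); Calls(0)=Calls(1)=1. For m=8 this gives 67.

Answer: 67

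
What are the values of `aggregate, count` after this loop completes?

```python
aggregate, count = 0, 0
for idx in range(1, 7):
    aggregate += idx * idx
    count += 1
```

Sum of squares and count
`aggregate, count` takes the values: (0, 0) → (1, 0) → (1, 1) → (5, 1) → (5, 2) → (14, 2) → (14, 3) → (30, 3) → (30, 4) → (55, 4) → (55, 5) → (91, 5) → (91, 6)

Answer: 91, 6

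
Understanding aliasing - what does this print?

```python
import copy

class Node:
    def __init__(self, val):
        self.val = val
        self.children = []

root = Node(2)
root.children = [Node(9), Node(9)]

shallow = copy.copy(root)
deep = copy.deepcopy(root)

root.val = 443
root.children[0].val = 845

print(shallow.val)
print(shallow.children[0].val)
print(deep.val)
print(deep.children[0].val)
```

Key concept: deep copy with custom objects.
Step by step:
`root = Node(2)` → root = Node(val=2, children=[])
`root.children = [Node(9), Node(9)]` → root = Node(val=2, children=[Node(val=9, children=[]), Node(val=9, children=[])])
`shallow = copy.copy(root)` → shallow = Node(val=2, children=[Node(val=9, children=[]), Node(val=9, children=[])])
`deep = copy.deepcopy(root)` → deep = Node(val=2, children=[Node(val=9, children=[]), Node(val=9, children=[])])
`root.val = 443` → root = Node(val=443, children=[Node(val=9, children=[]), Node(val=9, children=[])])
`root.children[0].val = 845` → root = Node(val=443, children=[Node(val=845, children=[]), Node(val=9, children=[])]); shallow = Node(val=2, children=[Node(val=845, children=[]), Node(val=9, children=[])])
`print(shallow.val)` → prints 2
`print(shallow.children[0].val)` → prints 845
`print(deep.val)` → prints 2
`print(deep.children[0].val)` → prints 9

Answer:
2
845
2
9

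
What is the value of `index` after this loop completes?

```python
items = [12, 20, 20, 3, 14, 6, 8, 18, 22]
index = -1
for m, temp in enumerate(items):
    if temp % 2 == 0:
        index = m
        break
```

First even number index in [12, 20, 20, 3, 14, 6, 8, 18, 22]
`index` takes the values: -1 → 0

Answer: 0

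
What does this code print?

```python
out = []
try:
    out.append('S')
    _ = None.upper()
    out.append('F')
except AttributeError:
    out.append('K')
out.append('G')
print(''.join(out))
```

Execution trace: 'S' (try body) → 'K' (except AttributeError) → 'G' (after the try/except). Output: SKG

Answer: SKG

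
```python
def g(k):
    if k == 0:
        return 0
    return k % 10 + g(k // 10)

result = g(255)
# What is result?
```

Sum of digits of 255: 5 + 5 + 2 = 12

Answer: 12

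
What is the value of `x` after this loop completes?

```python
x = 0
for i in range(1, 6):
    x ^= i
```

XOR of 1 to 5
`x` takes the values: 0 → 1 → 3 → 0 → 4 → 1

Answer: 1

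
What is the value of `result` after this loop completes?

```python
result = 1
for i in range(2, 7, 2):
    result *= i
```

Product of even numbers 2 to 6
`result` takes the values: 1 → 2 → 8 → 48

Answer: 48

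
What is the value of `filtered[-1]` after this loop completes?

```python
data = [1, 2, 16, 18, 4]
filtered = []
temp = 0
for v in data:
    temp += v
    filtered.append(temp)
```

Cumulative sum ends at 41
`filtered` takes the values: [] → [1] → [1, 3] → [1, 3, 19] → [1, 3, 19, 37] → [1, 3, 19, 37, 41]
So `filtered[-1]` = 41

Answer: 41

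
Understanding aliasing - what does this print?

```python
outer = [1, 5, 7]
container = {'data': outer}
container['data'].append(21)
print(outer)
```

Key concept: dict holds reference to list.
Step by step:
`outer = [1, 5, 7]` → outer = [1, 5, 7]
`container = {'data': outer}` → container = {'data': [1, 5, 7]}
`container['data'].append(21)` → outer = [1, 5, 7, 21]; container = {'data': [1, 5, 7, 21]}
`print(outer)` → prints [1, 5, 7, 21]

Answer: [1, 5, 7, 21]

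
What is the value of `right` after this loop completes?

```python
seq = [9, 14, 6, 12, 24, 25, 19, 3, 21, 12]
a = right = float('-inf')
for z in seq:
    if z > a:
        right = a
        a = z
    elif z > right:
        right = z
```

Second largest (with repeats) in [9, 14, 6, 12, 24, 25, 19, 3, 21, 12]
`right` takes the values: -inf → 9 → 12 → 14 → 24

Answer: 24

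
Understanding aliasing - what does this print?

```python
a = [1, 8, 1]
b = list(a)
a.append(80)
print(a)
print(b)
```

Key concept: list() constructor creates copy.
Step by step:
`a = [1, 8, 1]` → a = [1, 8, 1]
`b = list(a)` → b = [1, 8, 1]
`a.append(80)` → a = [1, 8, 1, 80]
`print(a)` → prints [1, 8, 1, 80]
`print(b)` → prints [1, 8, 1]

Answer:
[1, 8, 1, 80]
[1, 8, 1]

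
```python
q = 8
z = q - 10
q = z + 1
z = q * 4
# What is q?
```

Trace:
`q = 8` → q = 8
`z = q - 10` → z = -2
`q = z + 1` → q = -1
`z = q * 4` → z = -4
So q = -1

Answer: -1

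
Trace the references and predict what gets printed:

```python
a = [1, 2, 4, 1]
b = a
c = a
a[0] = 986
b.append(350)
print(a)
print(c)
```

Key concept: multiple aliases.
Step by step:
`a = [1, 2, 4, 1]` → a = [1, 2, 4, 1]
`b = a` → b = [1, 2, 4, 1] (same object as a)
`c = a` → c = [1, 2, 4, 1] (same object as a, b)
`a[0] = 986` → a = [986, 2, 4, 1] (same object as b, c); b = [986, 2, 4, 1] (same object as a, c); c = [986, 2, 4, 1] (same object as a, b)
`b.append(350)` → a = [986, 2, 4, 1, 350] (same object as b, c); b = [986, 2, 4, 1, 350] (same object as a, c); c = [986, 2, 4, 1, 350] (same object as a, b)
`print(a)` → prints [986, 2, 4, 1, 350]
`print(c)` → prints [986, 2, 4, 1, 350]

Answer:
[986, 2, 4, 1, 350]
[986, 2, 4, 1, 350]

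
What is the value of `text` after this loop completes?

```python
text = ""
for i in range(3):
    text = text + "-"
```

Repeat '-' 3 times
`text` takes the values: "" → "-" → "--" → "---"

Answer: "---"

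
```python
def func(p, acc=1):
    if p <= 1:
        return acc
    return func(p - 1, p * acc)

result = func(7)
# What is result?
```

Accumulator trace (n, acc): (7, 1) -> (6, 7) -> (5, 42) -> (4, 210) -> (3, 840) -> (2, 2520) -> (1, 5040) -> return 5040

Answer: 5040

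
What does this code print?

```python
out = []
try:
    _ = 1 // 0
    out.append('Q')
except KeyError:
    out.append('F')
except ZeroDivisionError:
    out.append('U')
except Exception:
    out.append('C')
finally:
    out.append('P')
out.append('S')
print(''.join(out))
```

Execution trace: 'U' (except ZeroDivisionError) → 'P' (finally) → 'S' (after the try/except). Output: UPS

Answer: UPS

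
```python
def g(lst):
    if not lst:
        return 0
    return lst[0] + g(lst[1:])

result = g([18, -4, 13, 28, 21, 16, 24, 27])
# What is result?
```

18 + (-4) + 13 + 28 + 21 + 16 + 24 + 27 + 0 = 143

Answer: 143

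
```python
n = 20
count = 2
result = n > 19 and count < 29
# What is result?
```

Trace:
`n = 20` → n = 20
`count = 2` → count = 2
`result = n > 19 and count < 29` → result = True
So result = True

Answer: True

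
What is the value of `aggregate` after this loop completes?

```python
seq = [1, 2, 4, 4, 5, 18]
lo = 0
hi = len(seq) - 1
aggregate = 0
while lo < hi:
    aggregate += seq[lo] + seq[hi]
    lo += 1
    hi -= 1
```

Sum of pairs from ends
`aggregate` takes the values: 0 → 19 → 26 → 34

Answer: 34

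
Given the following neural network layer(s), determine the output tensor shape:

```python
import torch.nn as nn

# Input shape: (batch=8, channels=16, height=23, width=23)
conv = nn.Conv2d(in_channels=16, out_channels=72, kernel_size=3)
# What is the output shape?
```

Input: (8, 16, 23, 23) -> Output: (8, 72, 21, 21)

Answer: (8, 72, 21, 21)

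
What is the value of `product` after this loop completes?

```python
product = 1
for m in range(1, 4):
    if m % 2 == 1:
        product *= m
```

Product of odd numbers 1 to 3
`product` takes the values: 1 → 3

Answer: 3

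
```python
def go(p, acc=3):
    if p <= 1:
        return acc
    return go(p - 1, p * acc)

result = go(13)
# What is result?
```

Accumulator trace (n, acc): (13, 3) -> (12, 39) -> (11, 468) -> (10, 5148) -> (9, 51480) -> (8, 463320) -> (7, 3706560) -> (6, 25945920) -> (5, 155675520) -> (4, 778377600) -> (3, 3113510400) -> (2, 9340531200) -> (1, 18681062400) -> return 18681062400

Answer: 18681062400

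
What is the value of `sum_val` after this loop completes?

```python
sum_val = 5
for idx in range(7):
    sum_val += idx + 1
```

Start at 5, add 1 to 7 = 33
`sum_val` takes the values: 5 → 6 → 8 → 11 → 15 → 20 → 26 → 33

Answer: 33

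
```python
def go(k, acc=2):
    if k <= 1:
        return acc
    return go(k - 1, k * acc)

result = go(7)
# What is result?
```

Accumulator trace (n, acc): (7, 2) -> (6, 14) -> (5, 84) -> (4, 420) -> (3, 1680) -> (2, 5040) -> (1, 10080) -> return 10080

Answer: 10080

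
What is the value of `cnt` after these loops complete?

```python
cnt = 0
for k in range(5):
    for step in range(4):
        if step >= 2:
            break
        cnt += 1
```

Inner breaks at 2, outer runs 5 times
`cnt` takes the values: 0 → 1 → 2 → 3 → 4 → 5 → 6 → 7 → 8 → 9 → 10

Answer: 10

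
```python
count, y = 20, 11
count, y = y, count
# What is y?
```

Trace:
`count, y = 20, 11` → count = 20; y = 11
`count, y = y, count` → count = 11; y = 20
So y = 20

Answer: 20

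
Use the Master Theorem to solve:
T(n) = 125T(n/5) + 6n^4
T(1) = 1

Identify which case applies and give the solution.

a=125, b=5, f(n)=6n^4. log_5(125) = 3. Since c=4 > 3 and the regularity condition holds (125(n/5)^4 = (125/5^4)n^4 with 125/5^4 < 1), Case 3 applies: T(n) = Θ(f(n)) = O(n^4).

Answer: O(n^4) - Case 3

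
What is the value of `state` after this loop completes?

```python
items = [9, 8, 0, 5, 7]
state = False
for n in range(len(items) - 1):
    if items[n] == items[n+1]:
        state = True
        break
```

Check consecutive duplicates in [9, 8, 0, 5, 7]
`state` takes the values: False

Answer: False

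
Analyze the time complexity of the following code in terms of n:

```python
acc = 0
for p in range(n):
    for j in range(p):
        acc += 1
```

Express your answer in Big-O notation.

Each loop level contributes: n × n. Multiplying the contributions gives O(n^2).

Answer: O(n^2)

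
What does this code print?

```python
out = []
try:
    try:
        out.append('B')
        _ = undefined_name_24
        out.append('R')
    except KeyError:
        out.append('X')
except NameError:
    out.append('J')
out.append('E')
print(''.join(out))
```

Execution trace: 'B' (try body) → 'J' (outer except NameError) → 'E' (after the try/except). Output: BJE

Answer: BJE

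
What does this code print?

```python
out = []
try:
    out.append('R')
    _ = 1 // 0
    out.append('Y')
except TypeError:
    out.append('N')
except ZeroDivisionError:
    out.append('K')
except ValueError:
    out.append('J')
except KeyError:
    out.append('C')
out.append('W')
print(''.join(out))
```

Execution trace: 'R' (try body) → 'K' (except ZeroDivisionError) → 'W' (after the try/except). Output: RKW

Answer: RKW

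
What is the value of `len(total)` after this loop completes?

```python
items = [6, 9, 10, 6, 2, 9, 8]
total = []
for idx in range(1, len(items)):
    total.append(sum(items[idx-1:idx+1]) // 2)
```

Number of 2-element averages
`total` takes the values: [] → [7] → [7, 9] → [7, 9, 8] → [7, 9, 8, 4] → [7, 9, 8, 4, 5] → [7, 9, 8, 4, 5, 8]
So `len(total)` = 6

Answer: 6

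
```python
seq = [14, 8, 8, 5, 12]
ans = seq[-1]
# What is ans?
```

Trace:
`seq = [14, 8, 8, 5, 12]` → seq = [14, 8, 8, 5, 12]
`ans = seq[-1]` → ans = 12
So ans = 12

Answer: 12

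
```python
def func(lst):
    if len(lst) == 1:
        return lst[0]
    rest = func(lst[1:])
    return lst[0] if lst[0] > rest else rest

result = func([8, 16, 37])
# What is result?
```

Recursive max over [8, 16, 37] = 37

Answer: 37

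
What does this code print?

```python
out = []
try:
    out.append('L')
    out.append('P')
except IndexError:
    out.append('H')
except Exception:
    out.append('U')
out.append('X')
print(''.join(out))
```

Execution trace: 'L' (try body) → 'P' (try body, no exception) → 'X' (after the try/except). Output: LPX

Answer: LPX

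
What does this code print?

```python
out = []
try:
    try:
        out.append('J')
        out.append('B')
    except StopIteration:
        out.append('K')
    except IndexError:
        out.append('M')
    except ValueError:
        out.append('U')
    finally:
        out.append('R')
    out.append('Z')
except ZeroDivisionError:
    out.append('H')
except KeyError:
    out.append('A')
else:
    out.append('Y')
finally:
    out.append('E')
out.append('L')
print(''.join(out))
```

Execution trace: 'J' (inner try body) → 'B' (inner try body, no exception) → 'R' (inner finally) → 'Z' (try body, no exception) → 'Y' (else) → 'E' (finally) → 'L' (after the try/except). Output: JBRZYEL

Answer: JBRZYEL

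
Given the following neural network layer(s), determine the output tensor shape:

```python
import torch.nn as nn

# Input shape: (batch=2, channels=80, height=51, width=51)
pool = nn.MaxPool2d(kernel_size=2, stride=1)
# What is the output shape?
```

Input: (2, 80, 51, 51) -> Output: (2, 80, 50, 50)

Answer: (2, 80, 50, 50)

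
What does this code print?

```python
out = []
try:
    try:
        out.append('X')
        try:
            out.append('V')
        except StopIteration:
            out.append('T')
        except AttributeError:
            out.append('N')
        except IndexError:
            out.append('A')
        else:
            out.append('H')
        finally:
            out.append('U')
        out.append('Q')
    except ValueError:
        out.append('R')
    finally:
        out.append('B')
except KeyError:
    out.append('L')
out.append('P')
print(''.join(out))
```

Execution trace: 'X' (try body) → 'V' (inner try body, no exception) → 'H' (inner else) → 'U' (inner finally) → 'Q' (try body, no exception) → 'B' (finally) → 'P' (after the try/except). Output: XVHUQBP

Answer: XVHUQBP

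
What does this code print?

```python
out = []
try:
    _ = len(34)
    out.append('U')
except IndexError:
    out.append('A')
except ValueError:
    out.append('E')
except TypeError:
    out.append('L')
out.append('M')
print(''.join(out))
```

Execution trace: 'L' (except TypeError) → 'M' (after the try/except). Output: LM

Answer: LM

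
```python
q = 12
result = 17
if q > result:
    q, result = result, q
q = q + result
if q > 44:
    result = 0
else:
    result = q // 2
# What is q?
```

Trace:
`q = 12` → q = 12
`result = 17` → result = 17
`if q > result: ...` → q > result is False → no variable changes
`q = q + result` → q = 29
`if q > 44: ...` → q > 44 is False, take else branch → result = 14
So q = 29

Answer: 29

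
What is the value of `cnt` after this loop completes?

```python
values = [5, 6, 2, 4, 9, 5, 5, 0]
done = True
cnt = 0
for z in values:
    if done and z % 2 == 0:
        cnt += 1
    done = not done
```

Count even values at even positions
`cnt` takes the values: 0 → 1

Answer: 1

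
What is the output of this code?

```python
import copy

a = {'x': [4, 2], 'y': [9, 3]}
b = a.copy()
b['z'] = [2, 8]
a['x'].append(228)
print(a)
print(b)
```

Key concept: shallow copy of dict with mutable values.
Step by step:
`a = {'x': [4, 2], 'y': [9, 3]}` → a = {'x': [4, 2], 'y': [9, 3]}
`b = a.copy()` → b = {'x': [4, 2], 'y': [9, 3]}
`b['z'] = [2, 8]` → b = {'x': [4, 2], 'y': [9, 3], 'z': [2, 8]}
`a['x'].append(228)` → a = {'x': [4, 2, 228], 'y': [9, 3]}; b = {'x': [4, 2, 228], 'y': [9, 3], 'z': [2, 8]}
`print(a)` → prints {'x': [4, 2, 228], 'y': [9, 3]}
`print(b)` → prints {'x': [4, 2, 228], 'y': [9, 3], 'z': [2, 8]}

Answer:
{'x': [4, 2, 228], 'y': [9, 3]}
{'x': [4, 2, 228], 'y': [9, 3], 'z': [2, 8]}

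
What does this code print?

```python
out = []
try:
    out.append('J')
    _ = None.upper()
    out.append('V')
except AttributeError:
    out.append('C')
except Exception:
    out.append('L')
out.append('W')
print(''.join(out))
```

Execution trace: 'J' (try body) → 'C' (except AttributeError) → 'W' (after the try/except). Output: JCW

Answer: JCW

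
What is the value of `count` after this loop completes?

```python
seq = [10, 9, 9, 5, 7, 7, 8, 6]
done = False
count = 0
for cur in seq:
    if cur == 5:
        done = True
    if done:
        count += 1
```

Count elements after first 5 in [10, 9, 9, 5, 7, 7, 8, 6]
`count` takes the values: 0 → 1 → 2 → 3 → 4 → 5

Answer: 5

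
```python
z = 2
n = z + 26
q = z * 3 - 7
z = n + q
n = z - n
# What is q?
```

Trace:
`z = 2` → z = 2
`n = z + 26` → n = 28
`q = z * 3 - 7` → q = -1
`z = n + q` → z = 27
`n = z - n` → n = -1
So q = -1

Answer: -1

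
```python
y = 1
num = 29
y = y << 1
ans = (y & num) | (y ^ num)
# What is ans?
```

Trace:
`y = 1` → y = 1
`num = 29` → num = 29
`y = y << 1` → y = 2
`ans = (y & num) | (y ^ num)` → ans = 31
So ans = 31

Answer: 31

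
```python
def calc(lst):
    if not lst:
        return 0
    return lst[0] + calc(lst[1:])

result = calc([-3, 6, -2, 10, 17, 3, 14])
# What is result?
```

(-3) + 6 + (-2) + 10 + 17 + 3 + 14 + 0 = 45

Answer: 45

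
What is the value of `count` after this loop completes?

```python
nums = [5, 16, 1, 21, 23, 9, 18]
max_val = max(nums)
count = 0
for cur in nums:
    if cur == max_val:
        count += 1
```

Count of max value 23 in [5, 16, 1, 21, 23, 9, 18]
`count` takes the values: 0 → 1

Answer: 1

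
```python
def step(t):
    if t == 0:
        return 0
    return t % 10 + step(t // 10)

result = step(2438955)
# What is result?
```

Sum of digits of 2438955: 5 + 5 + 9 + 8 + 3 + 4 + 2 = 36

Answer: 36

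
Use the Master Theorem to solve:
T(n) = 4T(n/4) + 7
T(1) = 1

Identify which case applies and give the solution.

a=4, b=4, f(n)=7. log_4(4) = 1. Since c=0 < 1, Case 1 applies: T(n) = Θ(n^log_b(a)) = O(n).

Answer: O(n) - Case 1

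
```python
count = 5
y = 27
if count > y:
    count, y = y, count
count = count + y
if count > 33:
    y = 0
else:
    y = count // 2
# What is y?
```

Trace:
`count = 5` → count = 5
`y = 27` → y = 27
`if count > y: ...` → count > y is False → no variable changes
`count = count + y` → count = 32
`if count > 33: ...` → count > 33 is False, take else branch → y = 16
So y = 16

Answer: 16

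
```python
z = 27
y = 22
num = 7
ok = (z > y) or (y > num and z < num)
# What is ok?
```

Trace:
`z = 27` → z = 27
`y = 22` → y = 22
`num = 7` → num = 7
`ok = (z > y) or (y > num and z < num)` → ok = True
So ok = True

Answer: True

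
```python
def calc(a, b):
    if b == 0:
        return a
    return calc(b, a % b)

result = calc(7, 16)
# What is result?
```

calc(7, 16) -> calc(16, 7) -> calc(7, 2) -> calc(2, 1) -> calc(1, 0) -> 1

Answer: 1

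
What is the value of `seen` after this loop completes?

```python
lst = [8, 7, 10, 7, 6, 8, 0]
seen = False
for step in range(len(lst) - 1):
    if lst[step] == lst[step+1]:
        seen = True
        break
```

Check consecutive duplicates in [8, 7, 10, 7, 6, 8, 0]
`seen` takes the values: False

Answer: False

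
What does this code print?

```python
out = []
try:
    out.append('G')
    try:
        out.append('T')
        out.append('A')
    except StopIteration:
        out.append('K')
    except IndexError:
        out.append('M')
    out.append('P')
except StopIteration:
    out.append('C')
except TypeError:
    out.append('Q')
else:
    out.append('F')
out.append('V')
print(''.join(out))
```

Execution trace: 'G' (try body) → 'T' (inner try body) → 'A' (inner try body, no exception) → 'P' (try body, no exception) → 'F' (else) → 'V' (after the try/except). Output: GTAPFV

Answer: GTAPFV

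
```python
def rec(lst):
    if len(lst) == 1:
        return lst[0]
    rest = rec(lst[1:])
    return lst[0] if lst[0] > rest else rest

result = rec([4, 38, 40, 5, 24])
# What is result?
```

Recursive max over [4, 38, 40, 5, 24] = 40

Answer: 40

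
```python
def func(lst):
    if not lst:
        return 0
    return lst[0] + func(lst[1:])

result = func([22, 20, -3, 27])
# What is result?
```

22 + 20 + (-3) + 27 + 0 = 66

Answer: 66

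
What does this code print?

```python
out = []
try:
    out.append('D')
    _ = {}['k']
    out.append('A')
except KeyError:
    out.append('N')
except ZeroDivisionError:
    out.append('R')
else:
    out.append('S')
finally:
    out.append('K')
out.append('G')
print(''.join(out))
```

Execution trace: 'D' (try body) → 'N' (except KeyError) → 'K' (finally) → 'G' (after the try/except). Output: DNKG

Answer: DNKG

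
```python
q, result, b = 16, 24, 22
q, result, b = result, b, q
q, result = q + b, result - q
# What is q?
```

Trace:
`q, result, b = 16, 24, 22` → q = 16; result = 24; b = 22
`q, result, b = result, b, q` → q = 24; result = 22; b = 16
`q, result = q + b, result - q` → q = 40; result = -2
So q = 40

Answer: 40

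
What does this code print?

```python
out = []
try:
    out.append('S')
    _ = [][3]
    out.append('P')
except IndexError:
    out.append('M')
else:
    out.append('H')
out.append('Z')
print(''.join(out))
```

Execution trace: 'S' (try body) → 'M' (except IndexError) → 'Z' (after the try/except). Output: SMZ

Answer: SMZ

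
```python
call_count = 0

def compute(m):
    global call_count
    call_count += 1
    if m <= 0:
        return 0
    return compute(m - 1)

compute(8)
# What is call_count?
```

Linear recursion stepping by 1: 9 calls from m=8 down to ≤0.

Answer: 9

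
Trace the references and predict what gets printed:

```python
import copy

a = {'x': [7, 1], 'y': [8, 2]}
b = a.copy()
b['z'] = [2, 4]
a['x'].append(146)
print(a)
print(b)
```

Key concept: shallow copy of dict with mutable values.
Step by step:
`a = {'x': [7, 1], 'y': [8, 2]}` → a = {'x': [7, 1], 'y': [8, 2]}
`b = a.copy()` → b = {'x': [7, 1], 'y': [8, 2]}
`b['z'] = [2, 4]` → b = {'x': [7, 1], 'y': [8, 2], 'z': [2, 4]}
`a['x'].append(146)` → a = {'x': [7, 1, 146], 'y': [8, 2]}; b = {'x': [7, 1, 146], 'y': [8, 2], 'z': [2, 4]}
`print(a)` → prints {'x': [7, 1, 146], 'y': [8, 2]}
`print(b)` → prints {'x': [7, 1, 146], 'y': [8, 2], 'z': [2, 4]}

Answer:
{'x': [7, 1, 146], 'y': [8, 2]}
{'x': [7, 1, 146], 'y': [8, 2], 'z': [2, 4]}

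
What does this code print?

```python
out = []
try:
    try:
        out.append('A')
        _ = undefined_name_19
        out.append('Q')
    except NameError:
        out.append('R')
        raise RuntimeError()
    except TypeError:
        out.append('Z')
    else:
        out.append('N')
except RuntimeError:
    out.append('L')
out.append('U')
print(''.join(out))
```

Execution trace: 'A' (inner try body) → 'R' (inner except NameError) → 'L' (outer except RuntimeError) → 'U' (after the try/except). Output: ARLU

Answer: ARLU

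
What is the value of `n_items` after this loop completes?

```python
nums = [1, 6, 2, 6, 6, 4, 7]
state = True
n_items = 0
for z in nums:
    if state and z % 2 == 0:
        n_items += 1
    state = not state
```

Count even values at even positions
`n_items` takes the values: 0 → 1 → 2

Answer: 2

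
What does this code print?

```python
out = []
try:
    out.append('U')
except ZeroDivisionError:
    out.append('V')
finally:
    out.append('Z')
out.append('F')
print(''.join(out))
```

Execution trace: 'U' (try body, no exception) → 'Z' (finally) → 'F' (after the try/except). Output: UZF

Answer: UZF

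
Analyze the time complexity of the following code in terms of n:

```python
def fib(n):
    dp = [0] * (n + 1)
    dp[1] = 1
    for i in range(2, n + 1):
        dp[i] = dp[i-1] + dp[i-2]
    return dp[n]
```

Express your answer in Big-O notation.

This is Dynamic programming Fibonacci. Time complexity: O(n).

Answer: O(n)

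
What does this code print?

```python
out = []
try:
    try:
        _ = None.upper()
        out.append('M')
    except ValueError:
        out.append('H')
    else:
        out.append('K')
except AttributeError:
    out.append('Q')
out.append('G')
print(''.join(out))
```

Execution trace: 'Q' (outer except AttributeError) → 'G' (after the try/except). Output: QG

Answer: QG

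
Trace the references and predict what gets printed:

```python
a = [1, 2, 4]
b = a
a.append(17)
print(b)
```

Key concept: basic list aliasing.
Step by step:
`a = [1, 2, 4]` → a = [1, 2, 4]
`b = a` → b = [1, 2, 4] (same object as a)
`a.append(17)` → a = [1, 2, 4, 17] (same object as b); b = [1, 2, 4, 17] (same object as a)
`print(b)` → prints [1, 2, 4, 17]

Answer: [1, 2, 4, 17]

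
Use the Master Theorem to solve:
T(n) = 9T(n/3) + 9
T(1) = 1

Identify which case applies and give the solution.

a=9, b=3, f(n)=9. log_3(9) = 2. Since c=0 < 2, Case 1 applies: T(n) = Θ(n^log_b(a)) = O(n^2).

Answer: O(n^2) - Case 1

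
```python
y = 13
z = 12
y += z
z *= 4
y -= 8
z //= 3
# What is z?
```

Trace:
`y = 13` → y = 13
`z = 12` → z = 12
`y += z` → y = 25
`z *= 4` → z = 48
`y -= 8` → y = 17
`z //= 3` → z = 16
So z = 16

Answer: 16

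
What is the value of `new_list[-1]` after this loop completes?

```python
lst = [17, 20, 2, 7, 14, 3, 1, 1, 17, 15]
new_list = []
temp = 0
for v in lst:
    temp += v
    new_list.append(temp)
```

Cumulative sum ends at 97
`new_list` takes the values: [] → [17] → [17, 37] → [17, 37, 39] → [17, 37, 39, 46] → [17, 37, 39, 46, 60] → [17, 37, 39, 46, 60, 63] → [17, 37, 39, 46, 60, 63, 64] → [17, 37, 39, 46, 60, 63, 64, 65] → [17, 37, 39, 46, 60, 63, 64, 65, 82] → [17, 37, 39, 46, 60, 63, 64, 65, 82, 97]
So `new_list[-1]` = 97

Answer: 97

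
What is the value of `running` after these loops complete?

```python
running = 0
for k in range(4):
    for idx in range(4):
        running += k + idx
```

Sum of all k+idx for k,idx in 4x4
`running` takes the values: 0 → 1 → 3 → 6 → 7 → 9 → 12 → 16 → 18 → 21 → 25 → 30 → 33 → 37 → 42 → 48

Answer: 48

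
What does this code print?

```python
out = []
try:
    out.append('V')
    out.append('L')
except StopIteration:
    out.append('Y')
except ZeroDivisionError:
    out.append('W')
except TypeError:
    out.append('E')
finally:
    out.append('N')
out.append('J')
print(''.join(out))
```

Execution trace: 'V' (try body) → 'L' (try body, no exception) → 'N' (finally) → 'J' (after the try/except). Output: VLNJ

Answer: VLNJ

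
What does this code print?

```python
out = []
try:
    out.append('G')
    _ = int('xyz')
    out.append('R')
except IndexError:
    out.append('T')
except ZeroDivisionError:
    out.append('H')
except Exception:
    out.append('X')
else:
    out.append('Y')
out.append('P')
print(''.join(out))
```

Execution trace: 'G' (try body) → 'X' (except Exception) → 'P' (after the try/except). Output: GXP

Answer: GXP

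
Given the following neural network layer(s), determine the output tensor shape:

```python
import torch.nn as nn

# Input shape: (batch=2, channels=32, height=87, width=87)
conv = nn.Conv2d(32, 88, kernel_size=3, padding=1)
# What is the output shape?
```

Input: (2, 32, 87, 87) -> Output: (2, 88, 87, 87)

Answer: (2, 88, 87, 87)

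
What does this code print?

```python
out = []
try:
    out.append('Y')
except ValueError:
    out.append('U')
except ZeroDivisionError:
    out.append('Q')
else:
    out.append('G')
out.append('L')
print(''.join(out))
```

Execution trace: 'Y' (try body, no exception) → 'G' (else) → 'L' (after the try/except). Output: YGL

Answer: YGL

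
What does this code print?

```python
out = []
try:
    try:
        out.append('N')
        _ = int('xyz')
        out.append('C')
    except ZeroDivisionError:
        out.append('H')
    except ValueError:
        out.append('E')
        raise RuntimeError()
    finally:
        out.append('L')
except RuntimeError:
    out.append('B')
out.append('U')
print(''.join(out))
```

Execution trace: 'N' (inner try body) → 'E' (inner except ValueError) → 'L' (inner finally) → 'B' (outer except RuntimeError) → 'U' (after the try/except). Output: NELBU

Answer: NELBU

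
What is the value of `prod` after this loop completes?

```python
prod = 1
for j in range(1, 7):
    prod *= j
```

6! = 720
`prod` takes the values: 1 → 2 → 6 → 24 → 120 → 720

Answer: 720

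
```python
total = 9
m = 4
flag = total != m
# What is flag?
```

Trace:
`total = 9` → total = 9
`m = 4` → m = 4
`flag = total != m` → flag = True
So flag = True

Answer: True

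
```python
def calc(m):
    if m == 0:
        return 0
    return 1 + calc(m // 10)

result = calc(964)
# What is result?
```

Count of digits of 964: 3

Answer: 3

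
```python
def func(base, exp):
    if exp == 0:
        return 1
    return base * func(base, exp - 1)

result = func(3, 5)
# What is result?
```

func(3, 5) = 3 * 3 * 3 * 3 * 3 = 243

Answer: 243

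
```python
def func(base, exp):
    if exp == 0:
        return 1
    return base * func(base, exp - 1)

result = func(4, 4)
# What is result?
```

func(4, 4) = 4 * 4 * 4 * 4 = 256

Answer: 256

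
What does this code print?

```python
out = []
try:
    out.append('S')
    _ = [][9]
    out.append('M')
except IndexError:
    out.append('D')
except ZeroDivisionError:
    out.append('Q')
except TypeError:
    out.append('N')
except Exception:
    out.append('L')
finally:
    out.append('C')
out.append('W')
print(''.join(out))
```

Execution trace: 'S' (try body) → 'D' (except IndexError) → 'C' (finally) → 'W' (after the try/except). Output: SDCW

Answer: SDCW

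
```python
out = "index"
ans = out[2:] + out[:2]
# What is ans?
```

Trace:
`out = "index"` → out = 'index'
`ans = out[2:] + out[:2]` → ans = 'dexin'
So ans = 'dexin'

Answer: 'dexin'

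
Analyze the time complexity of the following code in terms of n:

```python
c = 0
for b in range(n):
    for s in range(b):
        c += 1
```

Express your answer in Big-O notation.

Each loop level contributes: n × n. Multiplying the contributions gives O(n^2).

Answer: O(n^2)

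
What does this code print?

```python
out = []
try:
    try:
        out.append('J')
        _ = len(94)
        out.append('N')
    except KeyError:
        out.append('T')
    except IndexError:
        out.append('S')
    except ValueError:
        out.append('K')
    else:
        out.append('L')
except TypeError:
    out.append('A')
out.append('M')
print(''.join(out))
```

Execution trace: 'J' (try body) → 'A' (outer except TypeError) → 'M' (after the try/except). Output: JAM

Answer: JAM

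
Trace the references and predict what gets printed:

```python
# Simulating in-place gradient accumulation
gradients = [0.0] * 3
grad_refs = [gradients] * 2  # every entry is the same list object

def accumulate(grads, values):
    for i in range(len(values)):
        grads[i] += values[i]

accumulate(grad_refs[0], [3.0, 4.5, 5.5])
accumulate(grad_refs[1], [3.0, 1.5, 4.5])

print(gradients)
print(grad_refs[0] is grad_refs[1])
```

Key concept: gradient accumulation aliasing.
Step by step:
`gradients = [0.0] * 3` → gradients = [0.0, 0.0, 0.0]
`grad_refs = [gradients] * 2` → grad_refs = [[0.0, 0.0, 0.0], [0.0, 0.0, 0.0]]
`accumulate(grad_refs[0], [3.0, 4.5, 5.5])` → gradients = [3.0, 4.5, 5.5]; grad_refs = [[3.0, 4.5, 5.5], [3.0, 4.5, 5.5]]
`accumulate(grad_refs[1], [3.0, 1.5, 4.5])` → gradients = [6.0, 6.0, 10.0]; grad_refs = [[6.0, 6.0, 10.0], [6.0, 6.0, 10.0]]
`print(gradients)` → prints [6.0, 6.0, 10.0]
`print(grad_refs[0] is grad_refs[1])` → prints True

Answer:
[6.0, 6.0, 10.0]
True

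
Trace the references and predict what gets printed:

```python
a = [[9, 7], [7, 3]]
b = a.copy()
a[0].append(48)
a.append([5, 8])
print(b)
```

Key concept: shallow copy with nested lists.
Step by step:
`a = [[9, 7], [7, 3]]` → a = [[9, 7], [7, 3]]
`b = a.copy()` → b = [[9, 7], [7, 3]]
`a[0].append(48)` → a = [[9, 7, 48], [7, 3]]; b = [[9, 7, 48], [7, 3]]
`a.append([5, 8])` → a = [[9, 7, 48], [7, 3], [5, 8]]
`print(b)` → prints [[9, 7, 48], [7, 3]]

Answer: [[9, 7, 48], [7, 3]]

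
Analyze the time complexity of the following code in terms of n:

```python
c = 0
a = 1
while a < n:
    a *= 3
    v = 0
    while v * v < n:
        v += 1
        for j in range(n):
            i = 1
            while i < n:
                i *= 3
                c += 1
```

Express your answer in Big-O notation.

Each loop level contributes: log n × √n × n × log n. Multiplying the contributions gives O(n√n log² n).

Answer: O(n√n log² n)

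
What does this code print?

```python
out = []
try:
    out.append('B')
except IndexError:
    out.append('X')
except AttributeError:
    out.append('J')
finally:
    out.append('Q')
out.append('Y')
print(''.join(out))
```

Execution trace: 'B' (try body, no exception) → 'Q' (finally) → 'Y' (after the try/except). Output: BQY

Answer: BQY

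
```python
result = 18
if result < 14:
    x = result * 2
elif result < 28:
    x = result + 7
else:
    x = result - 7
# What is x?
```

Trace:
`result = 18` → result = 18
`if result < 14: ...` → result < 14 is False, result < 28 is True → x = 25
So x = 25

Answer: 25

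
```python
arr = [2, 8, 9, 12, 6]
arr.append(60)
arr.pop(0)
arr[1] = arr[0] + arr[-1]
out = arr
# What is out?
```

Trace:
`arr = [2, 8, 9, 12, 6]` → arr = [2, 8, 9, 12, 6]
`arr.append(60)` → arr = [2, 8, 9, 12, 6, 60]
`arr.pop(0)` → arr = [8, 9, 12, 6, 60]
`arr[1] = arr[0] + arr[-1]` → arr = [8, 68, 12, 6, 60]
`out = arr` → out = [8, 68, 12, 6, 60]
So out = [8, 68, 12, 6, 60]

Answer: [8, 68, 12, 6, 60]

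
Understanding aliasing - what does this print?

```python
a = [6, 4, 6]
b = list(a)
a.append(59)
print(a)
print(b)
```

Key concept: list() constructor creates copy.
Step by step:
`a = [6, 4, 6]` → a = [6, 4, 6]
`b = list(a)` → b = [6, 4, 6]
`a.append(59)` → a = [6, 4, 6, 59]
`print(a)` → prints [6, 4, 6, 59]
`print(b)` → prints [6, 4, 6]

Answer:
[6, 4, 6, 59]
[6, 4, 6]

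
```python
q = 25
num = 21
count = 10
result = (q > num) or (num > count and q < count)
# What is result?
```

Trace:
`q = 25` → q = 25
`num = 21` → num = 21
`count = 10` → count = 10
`result = (q > num) or (num > count and q < count)` → result = True
So result = True

Answer: True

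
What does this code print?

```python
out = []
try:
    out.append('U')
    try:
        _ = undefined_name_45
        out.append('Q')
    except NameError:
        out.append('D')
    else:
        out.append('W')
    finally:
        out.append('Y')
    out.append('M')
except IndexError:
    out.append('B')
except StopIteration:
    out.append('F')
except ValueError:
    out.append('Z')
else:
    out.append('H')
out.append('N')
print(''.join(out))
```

Execution trace: 'U' (try body) → 'D' (inner except NameError) → 'Y' (inner finally) → 'M' (try body, no exception) → 'H' (else) → 'N' (after the try/except). Output: UDYMHN

Answer: UDYMHN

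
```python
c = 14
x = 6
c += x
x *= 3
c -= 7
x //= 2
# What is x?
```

Trace:
`c = 14` → c = 14
`x = 6` → x = 6
`c += x` → c = 20
`x *= 3` → x = 18
`c -= 7` → c = 13
`x //= 2` → x = 9
So x = 9

Answer: 9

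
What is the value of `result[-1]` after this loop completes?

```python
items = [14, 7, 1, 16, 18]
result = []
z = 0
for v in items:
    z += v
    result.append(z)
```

Cumulative sum ends at 56
`result` takes the values: [] → [14] → [14, 21] → [14, 21, 22] → [14, 21, 22, 38] → [14, 21, 22, 38, 56]
So `result[-1]` = 56

Answer: 56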